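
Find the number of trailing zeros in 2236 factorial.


floor(2236/5) = 447
floor(2236/25) = 89
floor(2236/125) = 17
floor(2236/625) = 3
Total = 556

556 trailing zeros


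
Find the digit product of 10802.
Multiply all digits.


1 × 0 × 8 × 0 × 2 = 0


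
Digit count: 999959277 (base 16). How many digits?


999959277 in base 16 = 3B9A2AED
Number of digits = 8

8 digits (base 16)


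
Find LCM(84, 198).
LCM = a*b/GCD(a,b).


GCD(84, 198) = 6
LCM = 84*198/6 = 16632/6 = 2772

LCM = 2772


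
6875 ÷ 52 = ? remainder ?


6875 = 52 * 132 + 11
Check: 6864 + 11 = 6875

q = 132, r = 11


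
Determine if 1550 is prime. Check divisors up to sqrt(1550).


1550 / 2 = 775 (exact division)
1550 is NOT prime.

No, 1550 is not prime


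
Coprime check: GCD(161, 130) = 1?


Euclidean algorithm:
161 = 1 * 130 + 31
130 = 4 * 31 + 6
31 = 5 * 6 + 1
6 = 6 * 1 + 0
GCD(161, 130) = 1

Yes, coprime (GCD = 1)


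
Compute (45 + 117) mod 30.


45 + 117 = 162
162 mod 30 = 12


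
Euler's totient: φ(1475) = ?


1475 = 5^2 × 59
Prime factors: 5, 59
φ(1475) = 1475 × (1-1/5) × (1-1/59)
= 1475 × 4/5 × 58/59 = 1160

φ(1475) = 1160


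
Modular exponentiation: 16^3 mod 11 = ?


16^1 mod 11 = 5
16^2 mod 11 = 3
16^3 mod 11 = 4


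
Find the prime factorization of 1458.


1458 / 2 = 729
729 / 3 = 243
243 / 3 = 81
81 / 3 = 27
27 / 3 = 9
9 / 3 = 3
3 / 3 = 1
1458 = 2 × 3^6


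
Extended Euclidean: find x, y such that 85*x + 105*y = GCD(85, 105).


Tabular extended Euclidean (each row: r = 85*s + 105*t):
r=85, s=1, t=0
r=105, s=0, t=1
q=0: r=85, s=1, t=0   [85*(1) + 105*(0) = 85]
q=1: r=20, s=-1, t=1   [85*(-1) + 105*(1) = 20]
q=4: r=5, s=5, t=-4   [85*(5) + 105*(-4) = 5]
q=4: r=0, s=-21, t=17   [85*(-21) + 105*(17) = 0]
GCD = 5; from the row with r=5: x=5, y=-4
Check: 85*(5) + 105*(-4) = 425 - 420 = 5

GCD = 5, x = 5, y = -4


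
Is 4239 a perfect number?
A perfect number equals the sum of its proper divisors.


Proper divisors of 4239: 1, 3, 9, 27, 157, 471, 1413
Sum = 1 + 3 + 9 + 27 + 157 + 471 + 1413 = 2081

No, 4239 is not perfect (2081 ≠ 4239)


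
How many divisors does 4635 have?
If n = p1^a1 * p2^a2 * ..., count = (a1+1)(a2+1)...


4635 = 3^2 × 5^1 × 103^1
d(4635) = (2+1) × (1+1) × (1+1) = 12

12 divisors


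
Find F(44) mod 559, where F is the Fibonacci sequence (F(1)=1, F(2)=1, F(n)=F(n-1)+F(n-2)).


F(k) mod 559 for k=1..44:
1, 1, 2, 3, 5, 8, 13, 21, 34, 55, 89, 144, 233, 377, 51, 428, 479, 348, 268, 57, 325, 382, 148, 530, 119, 90, 209, 299, 508, 248, 197, 445, 83, 528, 52, 21, 73, 94, 167, 261, 428, 130, 558, 129
F(44) mod 559 = 129


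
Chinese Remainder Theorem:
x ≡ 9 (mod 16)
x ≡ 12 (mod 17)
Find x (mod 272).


M = 16*17 = 272
M1 = M/16 = 17, M2 = M/17 = 16
M1^(-1) mod 16 = 1, M2^(-1) mod 17 = 16
x = 9*17*1 + 12*16*16 = 3225
3225 mod 272 = 233
Check: 233 mod 16 = 9 ✓, 233 mod 17 = 12 ✓

x ≡ 233 (mod 272)


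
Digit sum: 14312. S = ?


1 + 4 + 3 + 1 + 2 = 11


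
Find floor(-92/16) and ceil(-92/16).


-92/16 = -5.7500
floor = -6
ceil = -5

floor = -6, ceil = -5


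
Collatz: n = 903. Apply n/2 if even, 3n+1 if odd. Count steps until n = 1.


903 → 2710 → 1355 → 4066 → 2033 → 6100 → 3050 → 1525 → 4576 → 2288 → 1144 → 572 → 286 → 143 → 430 → 215 → 646 → 323 → 970 → 485 → 1456 → 728 → 364 → 182 → 91 → 274 → 137 → 412 → 206 → 103 → 310 → 155 → 466 → 233 → 700 → 350 → 175 → 526 → 263 → 790 → 395 → 1186 → 593 → 1780 → 890 → 445 → 1336 → 668 → 334 → 167 → 502 → 251 → 754 → 377 → 1132 → 566 → 283 → 850 → 425 → 1276 → 638 → 319 → 958 → 479 → 1438 → 719 → 2158 → 1079 → 3238 → 1619 → 4858 → 2429 → 7288 → 3644 → 1822 → 911 → 2734 → 1367 → 4102 → 2051 → 6154 → 3077 → 9232 → 4616 → 2308 → 1154 → 577 → 1732 → 866 → 433 → 1300 → 650 → 325 → 976 → 488 → 244 → 122 → 61 → 184 → 92 → 46 → 23 → 70 → 35 → 106 → 53 → 160 → 80 → 40 → 20 → 10 → 5 → 16 → 8 → 4 → 2 → 1
Total steps = 116

116 steps


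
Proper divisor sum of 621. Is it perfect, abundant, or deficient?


Proper divisors: 1, 3, 9, 23, 27, 69, 207
Sum = 1 + 3 + 9 + 23 + 27 + 69 + 207 = 339
339 < 621 → deficient

s(621) = 339 (deficient)


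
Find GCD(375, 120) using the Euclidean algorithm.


375 = 3 * 120 + 15
120 = 8 * 15 + 0
GCD = 15


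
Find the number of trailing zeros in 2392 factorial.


floor(2392/5) = 478
floor(2392/25) = 95
floor(2392/125) = 19
floor(2392/625) = 3
Total = 595

595 trailing zeros


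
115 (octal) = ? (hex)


115 (base 8) = 77 (decimal)
77 (decimal) = 4D (base 16)


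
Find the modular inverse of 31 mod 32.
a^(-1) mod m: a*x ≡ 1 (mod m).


Use the extended Euclidean algorithm on (32, 31); each row r = 32*s + 31*t:
r=32, s=1, t=0
r=31, s=0, t=1
q=1: r=1, s=1, t=-1   [32*(1) + 31*(-1) = 1]
q=31: r=0, s=-31, t=32   [32*(-31) + 31*(32) = 0]
GCD = 1 with t = -1, so 31*(-1) ≡ 1 (mod 32)
Inverse = -1 mod 32 = 31
Check: 31 * 31 = 961 ≡ 1 (mod 32)

31^(-1) ≡ 31 (mod 32)


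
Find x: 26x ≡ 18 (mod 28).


GCD(26, 28) = 2 divides 18
Divide: 13x ≡ 9 (mod 14)
x ≡ 5 (mod 14)


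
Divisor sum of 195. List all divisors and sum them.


Divisors of 195: 1, 3, 5, 13, 15, 39, 65, 195
Sum = 1 + 3 + 5 + 13 + 15 + 39 + 65 + 195 = 336

σ(195) = 336


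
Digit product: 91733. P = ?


9 × 1 × 7 × 3 × 3 = 567


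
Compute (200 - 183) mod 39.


200 - 183 = 17
17 mod 39 = 17


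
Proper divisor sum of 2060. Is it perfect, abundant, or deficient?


Proper divisors: 1, 2, 4, 5, 10, 20, 103, 206, 412, 515, 1030
Sum = 1 + 2 + 4 + 5 + 10 + 20 + 103 + 206 + 412 + 515 + 1030 = 2308
2308 > 2060 → abundant

s(2060) = 2308 (abundant)


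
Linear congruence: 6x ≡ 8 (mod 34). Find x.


GCD(6, 34) = 2 divides 8
Divide: 3x ≡ 4 (mod 17)
x ≡ 7 (mod 17)


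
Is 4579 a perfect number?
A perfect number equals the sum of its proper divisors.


Proper divisors of 4579: 1, 19, 241
Sum = 1 + 19 + 241 = 261

No, 4579 is not perfect (261 ≠ 4579)


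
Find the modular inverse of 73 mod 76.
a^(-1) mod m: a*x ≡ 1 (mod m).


Use the extended Euclidean algorithm on (76, 73); each row r = 76*s + 73*t:
r=76, s=1, t=0
r=73, s=0, t=1
q=1: r=3, s=1, t=-1   [76*(1) + 73*(-1) = 3]
q=24: r=1, s=-24, t=25   [76*(-24) + 73*(25) = 1]
q=3: r=0, s=73, t=-76   [76*(73) + 73*(-76) = 0]
GCD = 1 with t = 25, so 73*(25) ≡ 1 (mod 76)
Inverse = 25 mod 76 = 25
Check: 73 * 25 = 1825 ≡ 1 (mod 76)

73^(-1) ≡ 25 (mod 76)


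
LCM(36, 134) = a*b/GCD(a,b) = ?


GCD(36, 134) = 2
LCM = 36*134/2 = 4824/2 = 2412

LCM = 2412


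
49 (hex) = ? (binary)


49 (base 16) = 73 (decimal)
73 (decimal) = 1001001 (base 2)


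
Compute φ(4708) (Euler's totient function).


4708 = 2^2 × 11 × 107
Prime factors: 2, 11, 107
φ(4708) = 4708 × (1-1/2) × (1-1/11) × (1-1/107)
= 4708 × 1/2 × 10/11 × 106/107 = 2120

φ(4708) = 2120


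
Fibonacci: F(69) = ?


Sequence: 1, 1, 2, 3, 5, 8, 13, 21, 34, 55, 89, 144, 233, 377, 610, 987, 1597, 2584, 4181, 6765, 10946, 17711, 28657, 46368, 75025, 121393, 196418, 317811, 514229, 832040, 1346269, 2178309, 3524578, 5702887, 9227465, 14930352, 24157817, 39088169, 63245986, 102334155, 165580141, 267914296, 433494437, 701408733, 1134903170, 1836311903, 2971215073, 4807526976, 7778742049, 12586269025, 20365011074, 32951280099, 53316291173, 86267571272, 139583862445, 225851433717, 365435296162, 591286729879, 956722026041, 1548008755920, 2504730781961, 4052739537881, 6557470319842, 10610209857723, 17167680177565, 27777890035288, 44945570212853, 72723460248141, 117669030460994
F(69) = 117669030460994


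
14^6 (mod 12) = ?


14^1 mod 12 = 2
14^2 mod 12 = 4
14^3 mod 12 = 8
14^4 mod 12 = 4
14^5 mod 12 = 8
14^6 mod 12 = 4


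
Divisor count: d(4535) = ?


4535 = 5^1 × 907^1
d(4535) = (1+1) × (1+1) = 4

4 divisors


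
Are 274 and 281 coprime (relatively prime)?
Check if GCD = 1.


Euclidean algorithm:
281 = 1 * 274 + 7
274 = 39 * 7 + 1
7 = 7 * 1 + 0
GCD(274, 281) = 1

Yes, coprime (GCD = 1)


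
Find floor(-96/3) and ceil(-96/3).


-96/3 = -32.0000
floor = -32
ceil = -32

floor = -32, ceil = -32


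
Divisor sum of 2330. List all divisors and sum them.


Divisors of 2330: 1, 2, 5, 10, 233, 466, 1165, 2330
Sum = 1 + 2 + 5 + 10 + 233 + 466 + 1165 + 2330 = 4212

σ(2330) = 4212


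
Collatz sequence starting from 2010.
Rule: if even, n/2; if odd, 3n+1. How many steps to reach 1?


2010 → 1005 → 3016 → 1508 → 754 → 377 → 1132 → 566 → 283 → 850 → 425 → 1276 → 638 → 319 → 958 → 479 → 1438 → 719 → 2158 → 1079 → 3238 → 1619 → 4858 → 2429 → 7288 → 3644 → 1822 → 911 → 2734 → 1367 → 4102 → 2051 → 6154 → 3077 → 9232 → 4616 → 2308 → 1154 → 577 → 1732 → 866 → 433 → 1300 → 650 → 325 → 976 → 488 → 244 → 122 → 61 → 184 → 92 → 46 → 23 → 70 → 35 → 106 → 53 → 160 → 80 → 40 → 20 → 10 → 5 → 16 → 8 → 4 → 2 → 1
Total steps = 68

68 steps


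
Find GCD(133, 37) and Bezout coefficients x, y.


Tabular extended Euclidean (each row: r = 133*s + 37*t):
r=133, s=1, t=0
r=37, s=0, t=1
q=3: r=22, s=1, t=-3   [133*(1) + 37*(-3) = 22]
q=1: r=15, s=-1, t=4   [133*(-1) + 37*(4) = 15]
q=1: r=7, s=2, t=-7   [133*(2) + 37*(-7) = 7]
q=2: r=1, s=-5, t=18   [133*(-5) + 37*(18) = 1]
q=7: r=0, s=37, t=-133   [133*(37) + 37*(-133) = 0]
GCD = 1; from the row with r=1: x=-5, y=18
Check: 133*(-5) + 37*(18) = -665 + 666 = 1

GCD = 1, x = -5, y = 18


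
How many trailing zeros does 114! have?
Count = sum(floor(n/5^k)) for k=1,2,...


floor(114/5) = 22
floor(114/25) = 4
Total = 26

26 trailing zeros


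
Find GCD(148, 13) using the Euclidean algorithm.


148 = 11 * 13 + 5
13 = 2 * 5 + 3
5 = 1 * 3 + 2
3 = 1 * 2 + 1
2 = 2 * 1 + 0
GCD = 1


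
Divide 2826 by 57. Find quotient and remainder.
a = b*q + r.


2826 = 57 * 49 + 33
Check: 2793 + 33 = 2826

q = 49, r = 33


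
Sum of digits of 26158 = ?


2 + 6 + 1 + 5 + 8 = 22


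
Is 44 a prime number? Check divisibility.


44 / 2 = 22 (exact division)
44 is NOT prime.

No, 44 is not prime


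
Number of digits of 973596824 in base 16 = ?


973596824 in base 16 = 3A07E898
Number of digits = 8

8 digits (base 16)


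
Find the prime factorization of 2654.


2654 / 2 = 1327
1327 / 1327 = 1
2654 = 2 × 1327


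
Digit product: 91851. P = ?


9 × 1 × 8 × 5 × 1 = 360


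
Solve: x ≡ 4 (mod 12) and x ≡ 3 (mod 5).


M = 12*5 = 60
M1 = M/12 = 5, M2 = M/5 = 12
M1^(-1) mod 12 = 5, M2^(-1) mod 5 = 3
x = 4*5*5 + 3*12*3 = 208
208 mod 60 = 28
Check: 28 mod 12 = 4 ✓, 28 mod 5 = 3 ✓

x ≡ 28 (mod 60)


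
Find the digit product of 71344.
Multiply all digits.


7 × 1 × 3 × 4 × 4 = 336


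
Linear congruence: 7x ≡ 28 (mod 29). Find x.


GCD(7, 29) = 1, unique solution
a^(-1) mod 29 = 25
x = 25 * 28 mod 29 = 4

x ≡ 4 (mod 29)


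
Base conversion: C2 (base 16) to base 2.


C2 (base 16) = 194 (decimal)
194 (decimal) = 11000010 (base 2)


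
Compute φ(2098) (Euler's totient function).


2098 = 2 × 1049
Prime factors: 2, 1049
φ(2098) = 2098 × (1-1/2) × (1-1/1049)
= 2098 × 1/2 × 1048/1049 = 1048

φ(2098) = 1048


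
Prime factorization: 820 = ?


820 / 2 = 410
410 / 2 = 205
205 / 5 = 41
41 / 41 = 1
820 = 2^2 × 5 × 41


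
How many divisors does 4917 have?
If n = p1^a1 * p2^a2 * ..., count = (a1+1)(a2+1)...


4917 = 3^1 × 11^1 × 149^1
d(4917) = (1+1) × (1+1) × (1+1) = 8

8 divisors


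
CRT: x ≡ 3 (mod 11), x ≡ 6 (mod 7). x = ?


M = 11*7 = 77
M1 = M/11 = 7, M2 = M/7 = 11
M1^(-1) mod 11 = 8, M2^(-1) mod 7 = 2
x = 3*7*8 + 6*11*2 = 300
300 mod 77 = 69
Check: 69 mod 11 = 3 ✓, 69 mod 7 = 6 ✓

x ≡ 69 (mod 77)


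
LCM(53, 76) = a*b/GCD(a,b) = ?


GCD(53, 76) = 1
LCM = 53*76/1 = 4028/1 = 4028

LCM = 4028


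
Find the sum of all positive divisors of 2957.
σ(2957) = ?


Divisors of 2957: 1, 2957
Sum = 1 + 2957 = 2958

σ(2957) = 2958


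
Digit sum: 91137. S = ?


9 + 1 + 1 + 3 + 7 = 21


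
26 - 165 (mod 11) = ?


26 - 165 = -139
-139 mod 11 = 4


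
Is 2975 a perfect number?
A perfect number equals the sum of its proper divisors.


Proper divisors of 2975: 1, 5, 7, 17, 25, 35, 85, 119, 175, 425, 595
Sum = 1 + 5 + 7 + 17 + 25 + 35 + 85 + 119 + 175 + 425 + 595 = 1489

No, 2975 is not perfect (1489 ≠ 2975)


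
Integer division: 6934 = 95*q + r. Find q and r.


6934 = 95 * 72 + 94
Check: 6840 + 94 = 6934

q = 72, r = 94


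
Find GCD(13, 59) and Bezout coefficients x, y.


Tabular extended Euclidean (each row: r = 13*s + 59*t):
r=13, s=1, t=0
r=59, s=0, t=1
q=0: r=13, s=1, t=0   [13*(1) + 59*(0) = 13]
q=4: r=7, s=-4, t=1   [13*(-4) + 59*(1) = 7]
q=1: r=6, s=5, t=-1   [13*(5) + 59*(-1) = 6]
q=1: r=1, s=-9, t=2   [13*(-9) + 59*(2) = 1]
q=6: r=0, s=59, t=-13   [13*(59) + 59*(-13) = 0]
GCD = 1; from the row with r=1: x=-9, y=2
Check: 13*(-9) + 59*(2) = -117 + 118 = 1

GCD = 1, x = -9, y = 2


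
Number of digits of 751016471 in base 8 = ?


751016471 in base 8 = 5460715027
Number of digits = 10

10 digits (base 8)


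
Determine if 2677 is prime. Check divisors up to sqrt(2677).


Check divisors up to sqrt(2677) = 51.7397
No divisors found.
2677 is prime.

Yes, 2677 is prime


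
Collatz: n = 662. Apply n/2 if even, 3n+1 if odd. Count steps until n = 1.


662 → 331 → 994 → 497 → 1492 → 746 → 373 → 1120 → 560 → 280 → 140 → 70 → 35 → 106 → 53 → 160 → 80 → 40 → 20 → 10 → 5 → 16 → 8 → 4 → 2 → 1
Total steps = 25

25 steps


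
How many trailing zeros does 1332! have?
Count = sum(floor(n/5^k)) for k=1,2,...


floor(1332/5) = 266
floor(1332/25) = 53
floor(1332/125) = 10
floor(1332/625) = 2
Total = 331

331 trailing zeros


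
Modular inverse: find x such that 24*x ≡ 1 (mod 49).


Use the extended Euclidean algorithm on (49, 24); each row r = 49*s + 24*t:
r=49, s=1, t=0
r=24, s=0, t=1
q=2: r=1, s=1, t=-2   [49*(1) + 24*(-2) = 1]
q=24: r=0, s=-24, t=49   [49*(-24) + 24*(49) = 0]
GCD = 1 with t = -2, so 24*(-2) ≡ 1 (mod 49)
Inverse = -2 mod 49 = 47
Check: 24 * 47 = 1128 ≡ 1 (mod 49)

24^(-1) ≡ 47 (mod 49)


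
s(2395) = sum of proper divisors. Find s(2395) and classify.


Proper divisors: 1, 5, 479
Sum = 1 + 5 + 479 = 485
485 < 2395 → deficient

s(2395) = 485 (deficient)


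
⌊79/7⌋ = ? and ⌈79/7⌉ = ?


79/7 = 11.2857
floor = 11
ceil = 12

floor = 11, ceil = 12


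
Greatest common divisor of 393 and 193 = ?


393 = 2 * 193 + 7
193 = 27 * 7 + 4
7 = 1 * 4 + 3
4 = 1 * 3 + 1
3 = 3 * 1 + 0
GCD = 1


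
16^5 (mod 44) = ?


16^1 mod 44 = 16
16^2 mod 44 = 36
16^3 mod 44 = 4
16^4 mod 44 = 20
16^5 mod 44 = 12


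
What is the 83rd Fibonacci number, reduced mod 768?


F(k) mod 768 for k=1..83:
1, 1, 2, 3, 5, 8, 13, 21, 34, 55, 89, 144, 233, 377, 610, 219, 61, 280, 341, 621, 194, 47, 241, 288, 529, 49, 578, 627, 437, 296, 733, 261, 226, 487, 713, 432, 377, 41, 418, 459, 109, 568, 677, 477, 386, 95, 481, 576, 289, 97, 386, 483, 101, 584, 685, 501, 418, 151, 569, 720, 521, 473, 226, 699, 157, 88, 245, 333, 578, 143, 721, 96, 49, 145, 194, 339, 533, 104, 637, 741, 610, 583, 425
F(83) mod 768 = 425


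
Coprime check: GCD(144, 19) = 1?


Euclidean algorithm:
144 = 7 * 19 + 11
19 = 1 * 11 + 8
11 = 1 * 8 + 3
8 = 2 * 3 + 2
3 = 1 * 2 + 1
2 = 2 * 1 + 0
GCD(144, 19) = 1

Yes, coprime (GCD = 1)


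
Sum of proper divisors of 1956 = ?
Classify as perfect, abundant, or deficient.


Proper divisors: 1, 2, 3, 4, 6, 12, 163, 326, 489, 652, 978
Sum = 1 + 2 + 3 + 4 + 6 + 12 + 163 + 326 + 489 + 652 + 978 = 2636
2636 > 1956 → abundant

s(1956) = 2636 (abundant)


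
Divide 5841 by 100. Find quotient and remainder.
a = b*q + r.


5841 = 100 * 58 + 41
Check: 5800 + 41 = 5841

q = 58, r = 41


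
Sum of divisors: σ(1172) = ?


Divisors of 1172: 1, 2, 4, 293, 586, 1172
Sum = 1 + 2 + 4 + 293 + 586 + 1172 = 2058

σ(1172) = 2058


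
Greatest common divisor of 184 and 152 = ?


184 = 1 * 152 + 32
152 = 4 * 32 + 24
32 = 1 * 24 + 8
24 = 3 * 8 + 0
GCD = 8


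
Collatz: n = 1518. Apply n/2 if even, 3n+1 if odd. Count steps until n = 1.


1518 → 759 → 2278 → 1139 → 3418 → 1709 → 5128 → 2564 → 1282 → 641 → 1924 → 962 → 481 → 1444 → 722 → 361 → 1084 → 542 → 271 → 814 → 407 → 1222 → 611 → 1834 → 917 → 2752 → 1376 → 688 → 344 → 172 → 86 → 43 → 130 → 65 → 196 → 98 → 49 → 148 → 74 → 37 → 112 → 56 → 28 → 14 → 7 → 22 → 11 → 34 → 17 → 52 → 26 → 13 → 40 → 20 → 10 → 5 → 16 → 8 → 4 → 2 → 1
Total steps = 60

60 steps


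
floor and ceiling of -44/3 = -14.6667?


-44/3 = -14.6667
floor = -15
ceil = -14

floor = -15, ceil = -14


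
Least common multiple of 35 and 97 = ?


GCD(35, 97) = 1
LCM = 35*97/1 = 3395/1 = 3395

LCM = 3395


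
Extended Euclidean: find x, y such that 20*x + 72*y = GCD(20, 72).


Tabular extended Euclidean (each row: r = 20*s + 72*t):
r=20, s=1, t=0
r=72, s=0, t=1
q=0: r=20, s=1, t=0   [20*(1) + 72*(0) = 20]
q=3: r=12, s=-3, t=1   [20*(-3) + 72*(1) = 12]
q=1: r=8, s=4, t=-1   [20*(4) + 72*(-1) = 8]
q=1: r=4, s=-7, t=2   [20*(-7) + 72*(2) = 4]
q=2: r=0, s=18, t=-5   [20*(18) + 72*(-5) = 0]
GCD = 4; from the row with r=4: x=-7, y=2
Check: 20*(-7) + 72*(2) = -140 + 144 = 4

GCD = 4, x = -7, y = 2


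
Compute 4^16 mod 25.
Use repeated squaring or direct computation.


4^1 mod 25 = 4
4^2 mod 25 = 16
4^3 mod 25 = 14
4^4 mod 25 = 6
4^5 mod 25 = 24
4^6 mod 25 = 21
4^7 mod 25 = 9
4^8 mod 25 = 11
4^9 mod 25 = 19
4^10 mod 25 = 1
4^11 mod 25 = 4
4^12 mod 25 = 16
4^13 mod 25 = 14
4^14 mod 25 = 6
4^15 mod 25 = 24
4^16 mod 25 = 21


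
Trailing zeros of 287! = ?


floor(287/5) = 57
floor(287/25) = 11
floor(287/125) = 2
Total = 70

70 trailing zeros


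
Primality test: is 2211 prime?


2211 / 3 = 737 (exact division)
2211 is NOT prime.

No, 2211 is not prime


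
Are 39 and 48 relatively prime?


Euclidean algorithm:
48 = 1 * 39 + 9
39 = 4 * 9 + 3
9 = 3 * 3 + 0
GCD(39, 48) = 3

No, not coprime (GCD = 3)


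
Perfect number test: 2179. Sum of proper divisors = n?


Proper divisors of 2179: 1
Sum = 1 = 1

No, 2179 is not perfect (1 ≠ 2179)


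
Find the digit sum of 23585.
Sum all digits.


2 + 3 + 5 + 8 + 5 = 23


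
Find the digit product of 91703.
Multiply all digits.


9 × 1 × 7 × 0 × 3 = 0


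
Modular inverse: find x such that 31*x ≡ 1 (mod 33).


Use the extended Euclidean algorithm on (33, 31); each row r = 33*s + 31*t:
r=33, s=1, t=0
r=31, s=0, t=1
q=1: r=2, s=1, t=-1   [33*(1) + 31*(-1) = 2]
q=15: r=1, s=-15, t=16   [33*(-15) + 31*(16) = 1]
q=2: r=0, s=31, t=-33   [33*(31) + 31*(-33) = 0]
GCD = 1 with t = 16, so 31*(16) ≡ 1 (mod 33)
Inverse = 16 mod 33 = 16
Check: 31 * 16 = 496 ≡ 1 (mod 33)

31^(-1) ≡ 16 (mod 33)


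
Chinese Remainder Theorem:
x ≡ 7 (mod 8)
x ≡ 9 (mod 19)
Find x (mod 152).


M = 8*19 = 152
M1 = M/8 = 19, M2 = M/19 = 8
M1^(-1) mod 8 = 3, M2^(-1) mod 19 = 12
x = 7*19*3 + 9*8*12 = 1263
1263 mod 152 = 47
Check: 47 mod 8 = 7 ✓, 47 mod 19 = 9 ✓

x ≡ 47 (mod 152)


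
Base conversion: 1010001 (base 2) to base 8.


1010001 (base 2) = 81 (decimal)
81 (decimal) = 121 (base 8)


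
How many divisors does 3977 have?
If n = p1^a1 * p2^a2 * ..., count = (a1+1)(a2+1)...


3977 = 41^1 × 97^1
d(3977) = (1+1) × (1+1) = 4

4 divisors


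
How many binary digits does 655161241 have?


655161241 in base 2 = 100111000011001111011110011001
Number of digits = 30

30 digits (base 2)


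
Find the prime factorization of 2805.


2805 / 3 = 935
935 / 5 = 187
187 / 11 = 17
17 / 17 = 1
2805 = 3 × 5 × 11 × 17


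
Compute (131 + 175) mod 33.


131 + 175 = 306
306 mod 33 = 9


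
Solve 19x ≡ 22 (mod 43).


GCD(19, 43) = 1, unique solution
a^(-1) mod 43 = 34
x = 34 * 22 mod 43 = 17

x ≡ 17 (mod 43)


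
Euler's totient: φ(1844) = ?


1844 = 2^2 × 461
Prime factors: 2, 461
φ(1844) = 1844 × (1-1/2) × (1-1/461)
= 1844 × 1/2 × 460/461 = 920

φ(1844) = 920


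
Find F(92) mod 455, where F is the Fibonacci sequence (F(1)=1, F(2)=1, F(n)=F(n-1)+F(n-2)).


F(k) mod 455 for k=1..92:
1, 1, 2, 3, 5, 8, 13, 21, 34, 55, 89, 144, 233, 377, 155, 77, 232, 309, 86, 395, 26, 421, 447, 413, 405, 363, 313, 221, 79, 300, 379, 224, 148, 372, 65, 437, 47, 29, 76, 105, 181, 286, 12, 298, 310, 153, 8, 161, 169, 330, 44, 374, 418, 337, 300, 182, 27, 209, 236, 445, 226, 216, 442, 203, 190, 393, 128, 66, 194, 260, 454, 259, 258, 62, 320, 382, 247, 174, 421, 140, 106, 246, 352, 143, 40, 183, 223, 406, 174, 125, 299, 424
F(92) mod 455 = 424


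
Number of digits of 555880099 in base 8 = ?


555880099 in base 8 = 4110407243
Number of digits = 10

10 digits (base 8)


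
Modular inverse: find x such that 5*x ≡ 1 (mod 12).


Use the extended Euclidean algorithm on (12, 5); each row r = 12*s + 5*t:
r=12, s=1, t=0
r=5, s=0, t=1
q=2: r=2, s=1, t=-2   [12*(1) + 5*(-2) = 2]
q=2: r=1, s=-2, t=5   [12*(-2) + 5*(5) = 1]
q=2: r=0, s=5, t=-12   [12*(5) + 5*(-12) = 0]
GCD = 1 with t = 5, so 5*(5) ≡ 1 (mod 12)
Inverse = 5 mod 12 = 5
Check: 5 * 5 = 25 ≡ 1 (mod 12)

5^(-1) ≡ 5 (mod 12)


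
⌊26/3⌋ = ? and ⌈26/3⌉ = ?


26/3 = 8.6667
floor = 8
ceil = 9

floor = 8, ceil = 9


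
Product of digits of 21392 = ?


2 × 1 × 3 × 9 × 2 = 108


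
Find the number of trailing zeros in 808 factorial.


floor(808/5) = 161
floor(808/25) = 32
floor(808/125) = 6
floor(808/625) = 1
Total = 200

200 trailing zeros


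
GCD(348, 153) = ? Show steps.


348 = 2 * 153 + 42
153 = 3 * 42 + 27
42 = 1 * 27 + 15
27 = 1 * 15 + 12
15 = 1 * 12 + 3
12 = 4 * 3 + 0
GCD = 3


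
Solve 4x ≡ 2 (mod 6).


GCD(4, 6) = 2 divides 2
Divide: 2x ≡ 1 (mod 3)
x ≡ 2 (mod 3)


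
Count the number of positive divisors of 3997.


3997 = 7^1 × 571^1
d(3997) = (1+1) × (1+1) = 4

4 divisors


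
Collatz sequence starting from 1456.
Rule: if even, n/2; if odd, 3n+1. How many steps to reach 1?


1456 → 728 → 364 → 182 → 91 → 274 → 137 → 412 → 206 → 103 → 310 → 155 → 466 → 233 → 700 → 350 → 175 → 526 → 263 → 790 → 395 → 1186 → 593 → 1780 → 890 → 445 → 1336 → 668 → 334 → 167 → 502 → 251 → 754 → 377 → 1132 → 566 → 283 → 850 → 425 → 1276 → 638 → 319 → 958 → 479 → 1438 → 719 → 2158 → 1079 → 3238 → 1619 → 4858 → 2429 → 7288 → 3644 → 1822 → 911 → 2734 → 1367 → 4102 → 2051 → 6154 → 3077 → 9232 → 4616 → 2308 → 1154 → 577 → 1732 → 866 → 433 → 1300 → 650 → 325 → 976 → 488 → 244 → 122 → 61 → 184 → 92 → 46 → 23 → 70 → 35 → 106 → 53 → 160 → 80 → 40 → 20 → 10 → 5 → 16 → 8 → 4 → 2 → 1
Total steps = 96

96 steps


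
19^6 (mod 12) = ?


19^1 mod 12 = 7
19^2 mod 12 = 1
19^3 mod 12 = 7
19^4 mod 12 = 1
19^5 mod 12 = 7
19^6 mod 12 = 1


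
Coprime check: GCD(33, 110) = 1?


Euclidean algorithm:
110 = 3 * 33 + 11
33 = 3 * 11 + 0
GCD(33, 110) = 11

No, not coprime (GCD = 11)


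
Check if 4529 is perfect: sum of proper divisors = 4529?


Proper divisors of 4529: 1, 7, 647
Sum = 1 + 7 + 647 = 655

No, 4529 is not perfect (655 ≠ 4529)


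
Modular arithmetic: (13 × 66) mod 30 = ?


13 × 66 = 858
858 mod 30 = 18


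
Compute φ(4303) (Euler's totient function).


4303 = 13 × 331
Prime factors: 13, 331
φ(4303) = 4303 × (1-1/13) × (1-1/331)
= 4303 × 12/13 × 330/331 = 3960

φ(4303) = 3960


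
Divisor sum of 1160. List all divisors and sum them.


Divisors of 1160: 1, 2, 4, 5, 8, 10, 20, 29, 40, 58, 116, 145, 232, 290, 580, 1160
Sum = 1 + 2 + 4 + 5 + 8 + 10 + 20 + 29 + 40 + 58 + 116 + 145 + 232 + 290 + 580 + 1160 = 2700

σ(1160) = 2700


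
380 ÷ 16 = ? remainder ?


380 = 16 * 23 + 12
Check: 368 + 12 = 380

q = 23, r = 12


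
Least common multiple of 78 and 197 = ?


GCD(78, 197) = 1
LCM = 78*197/1 = 15366/1 = 15366

LCM = 15366


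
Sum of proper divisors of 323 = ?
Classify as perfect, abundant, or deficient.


Proper divisors: 1, 17, 19
Sum = 1 + 17 + 19 = 37
37 < 323 → deficient

s(323) = 37 (deficient)


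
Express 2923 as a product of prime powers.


2923 / 37 = 79
79 / 79 = 1
2923 = 37 × 79


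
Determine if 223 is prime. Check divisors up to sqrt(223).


Check divisors up to sqrt(223) = 14.9332
No divisors found.
223 is prime.

Yes, 223 is prime


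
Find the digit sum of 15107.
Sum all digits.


1 + 5 + 1 + 0 + 7 = 14


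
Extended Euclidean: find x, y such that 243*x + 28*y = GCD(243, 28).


Tabular extended Euclidean (each row: r = 243*s + 28*t):
r=243, s=1, t=0
r=28, s=0, t=1
q=8: r=19, s=1, t=-8   [243*(1) + 28*(-8) = 19]
q=1: r=9, s=-1, t=9   [243*(-1) + 28*(9) = 9]
q=2: r=1, s=3, t=-26   [243*(3) + 28*(-26) = 1]
q=9: r=0, s=-28, t=243   [243*(-28) + 28*(243) = 0]
GCD = 1; from the row with r=1: x=3, y=-26
Check: 243*(3) + 28*(-26) = 729 - 728 = 1

GCD = 1, x = 3, y = -26


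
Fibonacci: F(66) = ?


Sequence: 1, 1, 2, 3, 5, 8, 13, 21, 34, 55, 89, 144, 233, 377, 610, 987, 1597, 2584, 4181, 6765, 10946, 17711, 28657, 46368, 75025, 121393, 196418, 317811, 514229, 832040, 1346269, 2178309, 3524578, 5702887, 9227465, 14930352, 24157817, 39088169, 63245986, 102334155, 165580141, 267914296, 433494437, 701408733, 1134903170, 1836311903, 2971215073, 4807526976, 7778742049, 12586269025, 20365011074, 32951280099, 53316291173, 86267571272, 139583862445, 225851433717, 365435296162, 591286729879, 956722026041, 1548008755920, 2504730781961, 4052739537881, 6557470319842, 10610209857723, 17167680177565, 27777890035288
F(66) = 27777890035288


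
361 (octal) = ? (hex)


361 (base 8) = 241 (decimal)
241 (decimal) = F1 (base 16)


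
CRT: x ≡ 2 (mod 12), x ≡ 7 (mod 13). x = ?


M = 12*13 = 156
M1 = M/12 = 13, M2 = M/13 = 12
M1^(-1) mod 12 = 1, M2^(-1) mod 13 = 12
x = 2*13*1 + 7*12*12 = 1034
1034 mod 156 = 98
Check: 98 mod 12 = 2 ✓, 98 mod 13 = 7 ✓

x ≡ 98 (mod 156)


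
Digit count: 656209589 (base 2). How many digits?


656209589 in base 2 = 100111000111001111011010110101
Number of digits = 30

30 digits (base 2)


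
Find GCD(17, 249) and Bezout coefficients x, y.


Tabular extended Euclidean (each row: r = 17*s + 249*t):
r=17, s=1, t=0
r=249, s=0, t=1
q=0: r=17, s=1, t=0   [17*(1) + 249*(0) = 17]
q=14: r=11, s=-14, t=1   [17*(-14) + 249*(1) = 11]
q=1: r=6, s=15, t=-1   [17*(15) + 249*(-1) = 6]
q=1: r=5, s=-29, t=2   [17*(-29) + 249*(2) = 5]
q=1: r=1, s=44, t=-3   [17*(44) + 249*(-3) = 1]
q=5: r=0, s=-249, t=17   [17*(-249) + 249*(17) = 0]
GCD = 1; from the row with r=1: x=44, y=-3
Check: 17*(44) + 249*(-3) = 748 - 747 = 1

GCD = 1, x = 44, y = -3


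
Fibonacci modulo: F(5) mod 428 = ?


F(k) mod 428 for k=1..5:
1, 1, 2, 3, 5
F(5) mod 428 = 5


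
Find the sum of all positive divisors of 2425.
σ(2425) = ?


Divisors of 2425: 1, 5, 25, 97, 485, 2425
Sum = 1 + 5 + 25 + 97 + 485 + 2425 = 3038

σ(2425) = 3038


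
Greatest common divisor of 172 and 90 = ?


172 = 1 * 90 + 82
90 = 1 * 82 + 8
82 = 10 * 8 + 2
8 = 4 * 2 + 0
GCD = 2


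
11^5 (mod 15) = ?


11^1 mod 15 = 11
11^2 mod 15 = 1
11^3 mod 15 = 11
11^4 mod 15 = 1
11^5 mod 15 = 11


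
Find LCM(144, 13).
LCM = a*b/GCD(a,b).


GCD(144, 13) = 1
LCM = 144*13/1 = 1872/1 = 1872

LCM = 1872


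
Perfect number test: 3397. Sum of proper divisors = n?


Proper divisors of 3397: 1, 43, 79
Sum = 1 + 43 + 79 = 123

No, 3397 is not perfect (123 ≠ 3397)


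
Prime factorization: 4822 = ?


4822 / 2 = 2411
2411 / 2411 = 1
4822 = 2 × 2411


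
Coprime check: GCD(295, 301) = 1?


Euclidean algorithm:
301 = 1 * 295 + 6
295 = 49 * 6 + 1
6 = 6 * 1 + 0
GCD(295, 301) = 1

Yes, coprime (GCD = 1)


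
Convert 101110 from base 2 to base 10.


101110 (base 2) = 46 (decimal)
46 (decimal) = 46 (base 10)


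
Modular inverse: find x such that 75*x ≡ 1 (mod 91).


Use the extended Euclidean algorithm on (91, 75); each row r = 91*s + 75*t:
r=91, s=1, t=0
r=75, s=0, t=1
q=1: r=16, s=1, t=-1   [91*(1) + 75*(-1) = 16]
q=4: r=11, s=-4, t=5   [91*(-4) + 75*(5) = 11]
q=1: r=5, s=5, t=-6   [91*(5) + 75*(-6) = 5]
q=2: r=1, s=-14, t=17   [91*(-14) + 75*(17) = 1]
q=5: r=0, s=75, t=-91   [91*(75) + 75*(-91) = 0]
GCD = 1 with t = 17, so 75*(17) ≡ 1 (mod 91)
Inverse = 17 mod 91 = 17
Check: 75 * 17 = 1275 ≡ 1 (mod 91)

75^(-1) ≡ 17 (mod 91)


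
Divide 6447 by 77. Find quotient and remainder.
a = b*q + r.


6447 = 77 * 83 + 56
Check: 6391 + 56 = 6447

q = 83, r = 56


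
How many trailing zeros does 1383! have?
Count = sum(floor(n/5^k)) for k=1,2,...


floor(1383/5) = 276
floor(1383/25) = 55
floor(1383/125) = 11
floor(1383/625) = 2
Total = 344

344 trailing zeros


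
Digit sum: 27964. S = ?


2 + 7 + 9 + 6 + 4 = 28


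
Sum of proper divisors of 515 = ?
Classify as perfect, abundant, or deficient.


Proper divisors: 1, 5, 103
Sum = 1 + 5 + 103 = 109
109 < 515 → deficient

s(515) = 109 (deficient)


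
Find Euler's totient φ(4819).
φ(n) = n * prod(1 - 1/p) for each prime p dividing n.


4819 = 61 × 79
Prime factors: 61, 79
φ(4819) = 4819 × (1-1/61) × (1-1/79)
= 4819 × 60/61 × 78/79 = 4680

φ(4819) = 4680


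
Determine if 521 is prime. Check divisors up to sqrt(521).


Check divisors up to sqrt(521) = 22.8254
No divisors found.
521 is prime.

Yes, 521 is prime


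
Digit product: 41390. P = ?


4 × 1 × 3 × 9 × 0 = 0


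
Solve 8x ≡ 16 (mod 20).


GCD(8, 20) = 4 divides 16
Divide: 2x ≡ 4 (mod 5)
x ≡ 2 (mod 5)


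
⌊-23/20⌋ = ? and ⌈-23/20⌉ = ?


-23/20 = -1.1500
floor = -2
ceil = -1

floor = -2, ceil = -1


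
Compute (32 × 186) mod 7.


32 × 186 = 5952
5952 mod 7 = 2


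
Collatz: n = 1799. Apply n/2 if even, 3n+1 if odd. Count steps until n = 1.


1799 → 5398 → 2699 → 8098 → 4049 → 12148 → 6074 → 3037 → 9112 → 4556 → 2278 → 1139 → 3418 → 1709 → 5128 → 2564 → 1282 → 641 → 1924 → 962 → 481 → 1444 → 722 → 361 → 1084 → 542 → 271 → 814 → 407 → 1222 → 611 → 1834 → 917 → 2752 → 1376 → 688 → 344 → 172 → 86 → 43 → 130 → 65 → 196 → 98 → 49 → 148 → 74 → 37 → 112 → 56 → 28 → 14 → 7 → 22 → 11 → 34 → 17 → 52 → 26 → 13 → 40 → 20 → 10 → 5 → 16 → 8 → 4 → 2 → 1
Total steps = 68

68 steps


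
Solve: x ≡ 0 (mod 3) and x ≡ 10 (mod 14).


M = 3*14 = 42
M1 = M/3 = 14, M2 = M/14 = 3
M1^(-1) mod 3 = 2, M2^(-1) mod 14 = 5
x = 0*14*2 + 10*3*5 = 150
150 mod 42 = 24
Check: 24 mod 3 = 0 ✓, 24 mod 14 = 10 ✓

x ≡ 24 (mod 42)


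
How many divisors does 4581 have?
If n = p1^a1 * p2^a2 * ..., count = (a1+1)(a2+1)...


4581 = 3^2 × 509^1
d(4581) = (2+1) × (1+1) = 6

6 divisors


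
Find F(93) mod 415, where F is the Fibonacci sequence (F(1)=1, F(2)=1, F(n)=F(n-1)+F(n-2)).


F(k) mod 415 for k=1..93:
1, 1, 2, 3, 5, 8, 13, 21, 34, 55, 89, 144, 233, 377, 195, 157, 352, 94, 31, 125, 156, 281, 22, 303, 325, 213, 123, 336, 44, 380, 9, 389, 398, 372, 355, 312, 252, 149, 401, 135, 121, 256, 377, 218, 180, 398, 163, 146, 309, 40, 349, 389, 323, 297, 205, 87, 292, 379, 256, 220, 61, 281, 342, 208, 135, 343, 63, 406, 54, 45, 99, 144, 243, 387, 215, 187, 402, 174, 161, 335, 81, 1, 82, 83, 165, 248, 413, 246, 244, 75, 319, 394, 298
F(93) mod 415 = 298


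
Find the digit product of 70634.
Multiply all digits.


7 × 0 × 6 × 3 × 4 = 0


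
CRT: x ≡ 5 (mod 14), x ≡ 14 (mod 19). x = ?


M = 14*19 = 266
M1 = M/14 = 19, M2 = M/19 = 14
M1^(-1) mod 14 = 3, M2^(-1) mod 19 = 15
x = 5*19*3 + 14*14*15 = 3225
3225 mod 266 = 33
Check: 33 mod 14 = 5 ✓, 33 mod 19 = 14 ✓

x ≡ 33 (mod 266)


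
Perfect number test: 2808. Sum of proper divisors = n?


Proper divisors of 2808: 1, 2, 3, 4, 6, 8, 9, 12, 13, 18, 24, 26, 27, 36, 39, 52, 54, 72, 78, 104, 108, 117, 156, 216, 234, 312, 351, 468, 702, 936, 1404
Sum = 1 + 2 + 3 + 4 + 6 + 8 + 9 + 12 + 13 + 18 + 24 + 26 + 27 + 36 + 39 + 52 + 54 + 72 + 78 + 104 + 108 + 117 + 156 + 216 + 234 + 312 + 351 + 468 + 702 + 936 + 1404 = 5592

No, 2808 is not perfect (5592 ≠ 2808)


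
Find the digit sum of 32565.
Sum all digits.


3 + 2 + 5 + 6 + 5 = 21


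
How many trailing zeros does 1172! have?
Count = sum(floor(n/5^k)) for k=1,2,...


floor(1172/5) = 234
floor(1172/25) = 46
floor(1172/125) = 9
floor(1172/625) = 1
Total = 290

290 trailing zeros


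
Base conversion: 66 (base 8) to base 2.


66 (base 8) = 54 (decimal)
54 (decimal) = 110110 (base 2)


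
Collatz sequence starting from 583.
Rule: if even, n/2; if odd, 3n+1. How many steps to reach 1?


583 → 1750 → 875 → 2626 → 1313 → 3940 → 1970 → 985 → 2956 → 1478 → 739 → 2218 → 1109 → 3328 → 1664 → 832 → 416 → 208 → 104 → 52 → 26 → 13 → 40 → 20 → 10 → 5 → 16 → 8 → 4 → 2 → 1
Total steps = 30

30 steps


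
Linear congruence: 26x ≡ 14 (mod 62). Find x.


GCD(26, 62) = 2 divides 14
Divide: 13x ≡ 7 (mod 31)
x ≡ 22 (mod 31)


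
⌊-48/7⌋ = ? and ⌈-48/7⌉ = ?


-48/7 = -6.8571
floor = -7
ceil = -6

floor = -7, ceil = -6


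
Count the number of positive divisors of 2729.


2729 = 2729^1
d(2729) = (1+1) = 2

2 divisors


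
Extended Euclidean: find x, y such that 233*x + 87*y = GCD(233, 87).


Tabular extended Euclidean (each row: r = 233*s + 87*t):
r=233, s=1, t=0
r=87, s=0, t=1
q=2: r=59, s=1, t=-2   [233*(1) + 87*(-2) = 59]
q=1: r=28, s=-1, t=3   [233*(-1) + 87*(3) = 28]
q=2: r=3, s=3, t=-8   [233*(3) + 87*(-8) = 3]
q=9: r=1, s=-28, t=75   [233*(-28) + 87*(75) = 1]
q=3: r=0, s=87, t=-233   [233*(87) + 87*(-233) = 0]
GCD = 1; from the row with r=1: x=-28, y=75
Check: 233*(-28) + 87*(75) = -6524 + 6525 = 1

GCD = 1, x = -28, y = 75


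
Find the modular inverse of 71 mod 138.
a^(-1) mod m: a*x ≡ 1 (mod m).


Use the extended Euclidean algorithm on (138, 71); each row r = 138*s + 71*t:
r=138, s=1, t=0
r=71, s=0, t=1
q=1: r=67, s=1, t=-1   [138*(1) + 71*(-1) = 67]
q=1: r=4, s=-1, t=2   [138*(-1) + 71*(2) = 4]
q=16: r=3, s=17, t=-33   [138*(17) + 71*(-33) = 3]
q=1: r=1, s=-18, t=35   [138*(-18) + 71*(35) = 1]
q=3: r=0, s=71, t=-138   [138*(71) + 71*(-138) = 0]
GCD = 1 with t = 35, so 71*(35) ≡ 1 (mod 138)
Inverse = 35 mod 138 = 35
Check: 71 * 35 = 2485 ≡ 1 (mod 138)

71^(-1) ≡ 35 (mod 138)


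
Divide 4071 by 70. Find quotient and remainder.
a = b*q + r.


4071 = 70 * 58 + 11
Check: 4060 + 11 = 4071

q = 58, r = 11


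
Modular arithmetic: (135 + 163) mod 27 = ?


135 + 163 = 298
298 mod 27 = 1


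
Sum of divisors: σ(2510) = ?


Divisors of 2510: 1, 2, 5, 10, 251, 502, 1255, 2510
Sum = 1 + 2 + 5 + 10 + 251 + 502 + 1255 + 2510 = 4536

σ(2510) = 4536


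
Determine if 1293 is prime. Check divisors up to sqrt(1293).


1293 / 3 = 431 (exact division)
1293 is NOT prime.

No, 1293 is not prime


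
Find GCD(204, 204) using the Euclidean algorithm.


204 = 1 * 204 + 0
GCD = 204


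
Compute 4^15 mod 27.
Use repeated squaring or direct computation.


4^1 mod 27 = 4
4^2 mod 27 = 16
4^3 mod 27 = 10
4^4 mod 27 = 13
4^5 mod 27 = 25
4^6 mod 27 = 19
4^7 mod 27 = 22
4^8 mod 27 = 7
4^9 mod 27 = 1
4^10 mod 27 = 4
4^11 mod 27 = 16
4^12 mod 27 = 10
4^13 mod 27 = 13
4^14 mod 27 = 25
4^15 mod 27 = 19


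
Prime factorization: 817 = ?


817 / 19 = 43
43 / 43 = 1
817 = 19 × 43


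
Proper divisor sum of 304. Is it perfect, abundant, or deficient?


Proper divisors: 1, 2, 4, 8, 16, 19, 38, 76, 152
Sum = 1 + 2 + 4 + 8 + 16 + 19 + 38 + 76 + 152 = 316
316 > 304 → abundant

s(304) = 316 (abundant)


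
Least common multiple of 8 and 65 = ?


GCD(8, 65) = 1
LCM = 8*65/1 = 520/1 = 520

LCM = 520


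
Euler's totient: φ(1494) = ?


1494 = 2 × 3^2 × 83
Prime factors: 2, 3, 83
φ(1494) = 1494 × (1-1/2) × (1-1/3) × (1-1/83)
= 1494 × 1/2 × 2/3 × 82/83 = 492

φ(1494) = 492


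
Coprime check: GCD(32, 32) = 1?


Euclidean algorithm:
32 = 1 * 32 + 0
GCD(32, 32) = 32

No, not coprime (GCD = 32)


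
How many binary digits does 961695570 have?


961695570 in base 2 = 111001010100100100111101010010
Number of digits = 30

30 digits (base 2)


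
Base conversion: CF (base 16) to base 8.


CF (base 16) = 207 (decimal)
207 (decimal) = 317 (base 8)


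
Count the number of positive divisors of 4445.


4445 = 5^1 × 7^1 × 127^1
d(4445) = (1+1) × (1+1) × (1+1) = 8

8 divisors


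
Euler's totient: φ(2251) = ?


2251 = 2251
Prime factors: 2251
φ(2251) = 2251 × (1-1/2251)
= 2251 × 2250/2251 = 2250

φ(2251) = 2250


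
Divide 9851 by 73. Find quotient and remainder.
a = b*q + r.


9851 = 73 * 134 + 69
Check: 9782 + 69 = 9851

q = 134, r = 69


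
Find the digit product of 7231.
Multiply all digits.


7 × 2 × 3 × 1 = 42


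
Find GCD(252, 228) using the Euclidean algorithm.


252 = 1 * 228 + 24
228 = 9 * 24 + 12
24 = 2 * 12 + 0
GCD = 12


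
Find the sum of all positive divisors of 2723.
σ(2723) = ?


Divisors of 2723: 1, 7, 389, 2723
Sum = 1 + 7 + 389 + 2723 = 3120

σ(2723) = 3120


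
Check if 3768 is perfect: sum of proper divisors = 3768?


Proper divisors of 3768: 1, 2, 3, 4, 6, 8, 12, 24, 157, 314, 471, 628, 942, 1256, 1884
Sum = 1 + 2 + 3 + 4 + 6 + 8 + 12 + 24 + 157 + 314 + 471 + 628 + 942 + 1256 + 1884 = 5712

No, 3768 is not perfect (5712 ≠ 3768)


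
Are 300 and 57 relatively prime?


Euclidean algorithm:
300 = 5 * 57 + 15
57 = 3 * 15 + 12
15 = 1 * 12 + 3
12 = 4 * 3 + 0
GCD(300, 57) = 3

No, not coprime (GCD = 3)


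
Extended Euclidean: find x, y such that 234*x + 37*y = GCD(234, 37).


Tabular extended Euclidean (each row: r = 234*s + 37*t):
r=234, s=1, t=0
r=37, s=0, t=1
q=6: r=12, s=1, t=-6   [234*(1) + 37*(-6) = 12]
q=3: r=1, s=-3, t=19   [234*(-3) + 37*(19) = 1]
q=12: r=0, s=37, t=-234   [234*(37) + 37*(-234) = 0]
GCD = 1; from the row with r=1: x=-3, y=19
Check: 234*(-3) + 37*(19) = -702 + 703 = 1

GCD = 1, x = -3, y = 19


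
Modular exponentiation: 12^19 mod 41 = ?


12^1 mod 41 = 12
12^2 mod 41 = 21
12^3 mod 41 = 6
12^4 mod 41 = 31
12^5 mod 41 = 3
12^6 mod 41 = 36
12^7 mod 41 = 22
12^8 mod 41 = 18
12^9 mod 41 = 11
12^10 mod 41 = 9
12^11 mod 41 = 26
12^12 mod 41 = 25
12^13 mod 41 = 13
12^14 mod 41 = 33
12^15 mod 41 = 27
12^16 mod 41 = 37
12^17 mod 41 = 34
12^18 mod 41 = 39
12^19 mod 41 = 17


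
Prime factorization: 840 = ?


840 / 2 = 420
420 / 2 = 210
210 / 2 = 105
105 / 3 = 35
35 / 5 = 7
7 / 7 = 1
840 = 2^3 × 3 × 5 × 7


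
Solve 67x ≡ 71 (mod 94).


GCD(67, 94) = 1, unique solution
a^(-1) mod 94 = 87
x = 87 * 71 mod 94 = 67

x ≡ 67 (mod 94)


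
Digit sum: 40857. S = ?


4 + 0 + 8 + 5 + 7 = 24


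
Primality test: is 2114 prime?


2114 / 2 = 1057 (exact division)
2114 is NOT prime.

No, 2114 is not prime


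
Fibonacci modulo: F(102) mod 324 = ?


F(k) mod 324 for k=1..102:
1, 1, 2, 3, 5, 8, 13, 21, 34, 55, 89, 144, 233, 53, 286, 15, 301, 316, 293, 285, 254, 215, 145, 36, 181, 217, 74, 291, 41, 8, 49, 57, 106, 163, 269, 108, 53, 161, 214, 51, 265, 316, 257, 249, 182, 107, 289, 72, 37, 109, 146, 255, 77, 8, 85, 93, 178, 271, 125, 72, 197, 269, 142, 87, 229, 316, 221, 213, 110, 323, 109, 108, 217, 1, 218, 219, 113, 8, 121, 129, 250, 55, 305, 36, 17, 53, 70, 123, 193, 316, 185, 177, 38, 215, 253, 144, 73, 217, 290, 183, 149, 8
F(102) mod 324 = 8
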